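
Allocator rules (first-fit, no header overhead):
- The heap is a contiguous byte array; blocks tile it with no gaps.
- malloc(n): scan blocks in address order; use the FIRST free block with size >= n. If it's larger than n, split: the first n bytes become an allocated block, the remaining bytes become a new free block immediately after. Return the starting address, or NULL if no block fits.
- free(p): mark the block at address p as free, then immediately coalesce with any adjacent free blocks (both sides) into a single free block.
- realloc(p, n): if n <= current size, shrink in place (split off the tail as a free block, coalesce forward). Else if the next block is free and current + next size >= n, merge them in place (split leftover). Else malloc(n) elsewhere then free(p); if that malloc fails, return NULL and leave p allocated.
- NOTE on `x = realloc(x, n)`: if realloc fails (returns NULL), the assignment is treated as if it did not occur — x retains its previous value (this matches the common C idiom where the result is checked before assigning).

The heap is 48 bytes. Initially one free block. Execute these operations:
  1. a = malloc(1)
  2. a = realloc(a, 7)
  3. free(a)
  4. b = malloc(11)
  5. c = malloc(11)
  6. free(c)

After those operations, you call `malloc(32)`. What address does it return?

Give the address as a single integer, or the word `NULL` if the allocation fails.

Op 1: a = malloc(1) -> a = 0; heap: [0-0 ALLOC][1-47 FREE]
Op 2: a = realloc(a, 7) -> a = 0; heap: [0-6 ALLOC][7-47 FREE]
Op 3: free(a) -> (freed a); heap: [0-47 FREE]
Op 4: b = malloc(11) -> b = 0; heap: [0-10 ALLOC][11-47 FREE]
Op 5: c = malloc(11) -> c = 11; heap: [0-10 ALLOC][11-21 ALLOC][22-47 FREE]
Op 6: free(c) -> (freed c); heap: [0-10 ALLOC][11-47 FREE]
malloc(32): first-fit scan over [0-10 ALLOC][11-47 FREE] -> 11

Answer: 11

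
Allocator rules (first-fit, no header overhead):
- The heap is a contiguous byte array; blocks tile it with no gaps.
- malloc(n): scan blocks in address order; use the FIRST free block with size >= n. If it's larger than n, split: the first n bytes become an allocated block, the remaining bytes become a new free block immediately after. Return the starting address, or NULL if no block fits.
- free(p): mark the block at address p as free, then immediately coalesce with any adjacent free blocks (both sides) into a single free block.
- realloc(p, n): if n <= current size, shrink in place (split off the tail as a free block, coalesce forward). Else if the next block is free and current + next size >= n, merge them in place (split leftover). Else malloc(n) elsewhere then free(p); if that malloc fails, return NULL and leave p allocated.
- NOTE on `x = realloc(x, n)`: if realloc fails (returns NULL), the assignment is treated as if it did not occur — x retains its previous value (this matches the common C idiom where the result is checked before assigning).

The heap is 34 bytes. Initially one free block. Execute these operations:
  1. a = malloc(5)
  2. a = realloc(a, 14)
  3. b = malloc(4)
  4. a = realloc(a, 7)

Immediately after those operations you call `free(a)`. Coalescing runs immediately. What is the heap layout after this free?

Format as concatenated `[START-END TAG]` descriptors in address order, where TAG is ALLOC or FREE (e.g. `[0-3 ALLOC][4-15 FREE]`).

Op 1: a = malloc(5) -> a = 0; heap: [0-4 ALLOC][5-33 FREE]
Op 2: a = realloc(a, 14) -> a = 0; heap: [0-13 ALLOC][14-33 FREE]
Op 3: b = malloc(4) -> b = 14; heap: [0-13 ALLOC][14-17 ALLOC][18-33 FREE]
Op 4: a = realloc(a, 7) -> a = 0; heap: [0-6 ALLOC][7-13 FREE][14-17 ALLOC][18-33 FREE]
free(a): a = 0 -> block [0-6 ALLOC]; mark free, coalesce with adjacent free neighbors -> [0-13 FREE][14-17 ALLOC][18-33 FREE]

Answer: [0-13 FREE][14-17 ALLOC][18-33 FREE]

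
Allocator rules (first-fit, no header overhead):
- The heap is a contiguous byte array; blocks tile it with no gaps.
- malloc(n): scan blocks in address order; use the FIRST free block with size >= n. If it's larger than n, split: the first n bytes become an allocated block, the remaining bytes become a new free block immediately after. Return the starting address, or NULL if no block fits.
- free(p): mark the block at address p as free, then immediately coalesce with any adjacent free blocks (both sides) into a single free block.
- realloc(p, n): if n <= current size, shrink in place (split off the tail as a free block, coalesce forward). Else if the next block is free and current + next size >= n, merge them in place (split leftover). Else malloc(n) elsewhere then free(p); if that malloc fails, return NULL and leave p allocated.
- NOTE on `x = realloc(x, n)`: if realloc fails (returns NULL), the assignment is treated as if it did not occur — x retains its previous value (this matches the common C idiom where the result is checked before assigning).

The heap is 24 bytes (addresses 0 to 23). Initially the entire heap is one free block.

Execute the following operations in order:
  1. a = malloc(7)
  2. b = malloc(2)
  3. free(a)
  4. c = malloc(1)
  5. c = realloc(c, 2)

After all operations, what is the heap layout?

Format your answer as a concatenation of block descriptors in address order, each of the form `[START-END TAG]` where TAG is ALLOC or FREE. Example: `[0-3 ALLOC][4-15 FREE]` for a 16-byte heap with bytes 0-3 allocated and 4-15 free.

Op 1: a = malloc(7) -> a = 0; heap: [0-6 ALLOC][7-23 FREE]
Op 2: b = malloc(2) -> b = 7; heap: [0-6 ALLOC][7-8 ALLOC][9-23 FREE]
Op 3: free(a) -> (freed a); heap: [0-6 FREE][7-8 ALLOC][9-23 FREE]
Op 4: c = malloc(1) -> c = 0; heap: [0-0 ALLOC][1-6 FREE][7-8 ALLOC][9-23 FREE]
Op 5: c = realloc(c, 2) -> c = 0; heap: [0-1 ALLOC][2-6 FREE][7-8 ALLOC][9-23 FREE]

Answer: [0-1 ALLOC][2-6 FREE][7-8 ALLOC][9-23 FREE]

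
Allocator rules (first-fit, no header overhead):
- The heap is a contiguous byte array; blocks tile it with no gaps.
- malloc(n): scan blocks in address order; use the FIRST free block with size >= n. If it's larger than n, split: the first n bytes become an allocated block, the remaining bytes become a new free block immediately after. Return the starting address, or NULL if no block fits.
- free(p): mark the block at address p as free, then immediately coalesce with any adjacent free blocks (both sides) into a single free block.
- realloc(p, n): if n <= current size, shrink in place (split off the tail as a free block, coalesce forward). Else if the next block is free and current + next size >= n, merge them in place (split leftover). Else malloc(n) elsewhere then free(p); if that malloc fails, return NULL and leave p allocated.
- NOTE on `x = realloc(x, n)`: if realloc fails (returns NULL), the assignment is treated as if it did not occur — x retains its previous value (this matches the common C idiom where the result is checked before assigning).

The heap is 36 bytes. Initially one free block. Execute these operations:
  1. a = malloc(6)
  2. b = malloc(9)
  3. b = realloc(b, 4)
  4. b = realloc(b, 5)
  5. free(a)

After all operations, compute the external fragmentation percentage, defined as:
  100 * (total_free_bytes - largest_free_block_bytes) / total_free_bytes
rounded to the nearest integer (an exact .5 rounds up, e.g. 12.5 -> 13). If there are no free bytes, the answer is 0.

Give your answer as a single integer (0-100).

Op 1: a = malloc(6) -> a = 0; heap: [0-5 ALLOC][6-35 FREE]
Op 2: b = malloc(9) -> b = 6; heap: [0-5 ALLOC][6-14 ALLOC][15-35 FREE]
Op 3: b = realloc(b, 4) -> b = 6; heap: [0-5 ALLOC][6-9 ALLOC][10-35 FREE]
Op 4: b = realloc(b, 5) -> b = 6; heap: [0-5 ALLOC][6-10 ALLOC][11-35 FREE]
Op 5: free(a) -> (freed a); heap: [0-5 FREE][6-10 ALLOC][11-35 FREE]
Free blocks: [6 25] total_free=31 largest=25 -> 100*(31-25)/31 = 600/31 ≈ 19.355 -> rounds to 19

Answer: 19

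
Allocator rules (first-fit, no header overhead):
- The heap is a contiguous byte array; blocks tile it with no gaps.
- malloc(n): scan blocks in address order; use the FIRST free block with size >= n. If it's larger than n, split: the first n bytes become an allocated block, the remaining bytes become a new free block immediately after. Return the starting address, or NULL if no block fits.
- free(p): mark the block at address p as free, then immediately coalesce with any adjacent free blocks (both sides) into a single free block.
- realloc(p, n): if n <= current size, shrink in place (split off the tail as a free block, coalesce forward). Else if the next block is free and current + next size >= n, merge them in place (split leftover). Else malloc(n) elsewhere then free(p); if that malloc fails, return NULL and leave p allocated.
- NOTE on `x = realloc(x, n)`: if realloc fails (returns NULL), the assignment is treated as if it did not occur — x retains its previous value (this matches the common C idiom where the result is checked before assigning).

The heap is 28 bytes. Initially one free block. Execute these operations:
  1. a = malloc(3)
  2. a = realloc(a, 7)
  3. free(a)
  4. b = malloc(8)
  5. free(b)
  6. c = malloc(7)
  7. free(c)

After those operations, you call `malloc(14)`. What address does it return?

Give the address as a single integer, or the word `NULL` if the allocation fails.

Answer: 0

Derivation:
Op 1: a = malloc(3) -> a = 0; heap: [0-2 ALLOC][3-27 FREE]
Op 2: a = realloc(a, 7) -> a = 0; heap: [0-6 ALLOC][7-27 FREE]
Op 3: free(a) -> (freed a); heap: [0-27 FREE]
Op 4: b = malloc(8) -> b = 0; heap: [0-7 ALLOC][8-27 FREE]
Op 5: free(b) -> (freed b); heap: [0-27 FREE]
Op 6: c = malloc(7) -> c = 0; heap: [0-6 ALLOC][7-27 FREE]
Op 7: free(c) -> (freed c); heap: [0-27 FREE]
malloc(14): first-fit scan over [0-27 FREE] -> 0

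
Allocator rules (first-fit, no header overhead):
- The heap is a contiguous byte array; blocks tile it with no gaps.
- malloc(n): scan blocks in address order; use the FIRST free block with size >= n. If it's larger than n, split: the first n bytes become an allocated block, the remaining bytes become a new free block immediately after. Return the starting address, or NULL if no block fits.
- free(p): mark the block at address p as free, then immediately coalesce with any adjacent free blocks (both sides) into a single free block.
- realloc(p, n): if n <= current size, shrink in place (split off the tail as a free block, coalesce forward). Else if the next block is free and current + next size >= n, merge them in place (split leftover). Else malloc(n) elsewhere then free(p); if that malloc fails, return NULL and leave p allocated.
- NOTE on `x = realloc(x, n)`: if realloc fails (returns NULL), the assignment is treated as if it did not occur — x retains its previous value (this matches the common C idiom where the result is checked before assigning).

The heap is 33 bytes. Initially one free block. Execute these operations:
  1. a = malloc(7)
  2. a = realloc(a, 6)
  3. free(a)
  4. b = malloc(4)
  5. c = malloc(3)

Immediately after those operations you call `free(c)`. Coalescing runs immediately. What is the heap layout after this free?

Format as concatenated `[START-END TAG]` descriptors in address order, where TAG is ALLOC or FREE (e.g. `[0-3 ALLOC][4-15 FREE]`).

Op 1: a = malloc(7) -> a = 0; heap: [0-6 ALLOC][7-32 FREE]
Op 2: a = realloc(a, 6) -> a = 0; heap: [0-5 ALLOC][6-32 FREE]
Op 3: free(a) -> (freed a); heap: [0-32 FREE]
Op 4: b = malloc(4) -> b = 0; heap: [0-3 ALLOC][4-32 FREE]
Op 5: c = malloc(3) -> c = 4; heap: [0-3 ALLOC][4-6 ALLOC][7-32 FREE]
free(c): c = 4 -> block [4-6 ALLOC]; mark free, coalesce with adjacent free neighbors -> [0-3 ALLOC][4-32 FREE]

Answer: [0-3 ALLOC][4-32 FREE]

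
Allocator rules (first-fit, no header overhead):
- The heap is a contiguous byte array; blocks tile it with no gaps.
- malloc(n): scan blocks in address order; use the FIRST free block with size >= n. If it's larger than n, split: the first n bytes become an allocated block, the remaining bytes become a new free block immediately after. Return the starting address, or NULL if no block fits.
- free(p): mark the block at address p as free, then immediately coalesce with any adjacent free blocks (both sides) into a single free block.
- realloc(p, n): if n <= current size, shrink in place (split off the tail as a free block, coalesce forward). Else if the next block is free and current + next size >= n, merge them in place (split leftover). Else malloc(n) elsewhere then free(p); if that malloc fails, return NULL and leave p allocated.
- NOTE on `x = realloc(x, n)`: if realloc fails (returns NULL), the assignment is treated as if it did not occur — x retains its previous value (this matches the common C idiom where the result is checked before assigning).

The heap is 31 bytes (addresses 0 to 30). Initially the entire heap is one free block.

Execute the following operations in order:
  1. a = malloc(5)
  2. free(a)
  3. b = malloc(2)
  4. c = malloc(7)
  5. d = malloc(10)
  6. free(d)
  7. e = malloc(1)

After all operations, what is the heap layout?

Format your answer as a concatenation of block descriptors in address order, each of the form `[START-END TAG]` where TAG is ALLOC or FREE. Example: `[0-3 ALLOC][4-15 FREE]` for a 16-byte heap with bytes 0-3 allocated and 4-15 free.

Answer: [0-1 ALLOC][2-8 ALLOC][9-9 ALLOC][10-30 FREE]

Derivation:
Op 1: a = malloc(5) -> a = 0; heap: [0-4 ALLOC][5-30 FREE]
Op 2: free(a) -> (freed a); heap: [0-30 FREE]
Op 3: b = malloc(2) -> b = 0; heap: [0-1 ALLOC][2-30 FREE]
Op 4: c = malloc(7) -> c = 2; heap: [0-1 ALLOC][2-8 ALLOC][9-30 FREE]
Op 5: d = malloc(10) -> d = 9; heap: [0-1 ALLOC][2-8 ALLOC][9-18 ALLOC][19-30 FREE]
Op 6: free(d) -> (freed d); heap: [0-1 ALLOC][2-8 ALLOC][9-30 FREE]
Op 7: e = malloc(1) -> e = 9; heap: [0-1 ALLOC][2-8 ALLOC][9-9 ALLOC][10-30 FREE]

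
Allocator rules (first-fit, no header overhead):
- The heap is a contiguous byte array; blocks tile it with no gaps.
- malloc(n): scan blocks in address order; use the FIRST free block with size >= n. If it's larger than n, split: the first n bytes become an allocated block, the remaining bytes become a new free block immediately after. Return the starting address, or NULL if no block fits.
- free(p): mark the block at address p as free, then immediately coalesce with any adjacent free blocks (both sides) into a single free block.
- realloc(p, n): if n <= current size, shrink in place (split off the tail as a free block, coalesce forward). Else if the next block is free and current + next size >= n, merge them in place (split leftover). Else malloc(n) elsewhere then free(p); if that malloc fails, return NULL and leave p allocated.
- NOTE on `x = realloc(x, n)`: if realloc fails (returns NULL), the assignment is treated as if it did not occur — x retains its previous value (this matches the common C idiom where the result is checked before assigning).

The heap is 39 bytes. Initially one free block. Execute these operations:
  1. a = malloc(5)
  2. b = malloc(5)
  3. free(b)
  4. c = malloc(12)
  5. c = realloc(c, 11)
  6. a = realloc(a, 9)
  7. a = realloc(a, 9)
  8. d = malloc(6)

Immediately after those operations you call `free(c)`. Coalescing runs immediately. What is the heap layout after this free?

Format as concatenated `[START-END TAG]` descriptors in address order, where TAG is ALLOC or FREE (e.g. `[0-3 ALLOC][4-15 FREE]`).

Answer: [0-15 FREE][16-24 ALLOC][25-30 ALLOC][31-38 FREE]

Derivation:
Op 1: a = malloc(5) -> a = 0; heap: [0-4 ALLOC][5-38 FREE]
Op 2: b = malloc(5) -> b = 5; heap: [0-4 ALLOC][5-9 ALLOC][10-38 FREE]
Op 3: free(b) -> (freed b); heap: [0-4 ALLOC][5-38 FREE]
Op 4: c = malloc(12) -> c = 5; heap: [0-4 ALLOC][5-16 ALLOC][17-38 FREE]
Op 5: c = realloc(c, 11) -> c = 5; heap: [0-4 ALLOC][5-15 ALLOC][16-38 FREE]
Op 6: a = realloc(a, 9) -> a = 16; heap: [0-4 FREE][5-15 ALLOC][16-24 ALLOC][25-38 FREE]
Op 7: a = realloc(a, 9) -> a = 16; heap: [0-4 FREE][5-15 ALLOC][16-24 ALLOC][25-38 FREE]
Op 8: d = malloc(6) -> d = 25; heap: [0-4 FREE][5-15 ALLOC][16-24 ALLOC][25-30 ALLOC][31-38 FREE]
free(c): c = 5 -> block [5-15 ALLOC]; mark free, coalesce with adjacent free neighbors -> [0-15 FREE][16-24 ALLOC][25-30 ALLOC][31-38 FREE]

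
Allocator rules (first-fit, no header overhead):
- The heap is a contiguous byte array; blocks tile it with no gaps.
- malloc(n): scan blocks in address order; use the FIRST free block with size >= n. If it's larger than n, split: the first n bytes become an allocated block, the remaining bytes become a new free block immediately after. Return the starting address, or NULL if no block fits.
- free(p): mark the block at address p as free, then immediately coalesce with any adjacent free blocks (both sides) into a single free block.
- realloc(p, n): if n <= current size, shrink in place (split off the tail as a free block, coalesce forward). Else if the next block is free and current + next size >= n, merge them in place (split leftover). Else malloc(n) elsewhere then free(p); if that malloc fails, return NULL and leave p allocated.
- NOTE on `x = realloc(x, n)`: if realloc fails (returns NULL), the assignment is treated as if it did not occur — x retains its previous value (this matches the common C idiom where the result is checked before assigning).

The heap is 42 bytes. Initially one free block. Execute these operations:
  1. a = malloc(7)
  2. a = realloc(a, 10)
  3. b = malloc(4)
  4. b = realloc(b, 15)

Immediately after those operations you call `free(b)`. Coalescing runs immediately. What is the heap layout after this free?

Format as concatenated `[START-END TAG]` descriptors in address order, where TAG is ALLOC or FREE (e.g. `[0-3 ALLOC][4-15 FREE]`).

Answer: [0-9 ALLOC][10-41 FREE]

Derivation:
Op 1: a = malloc(7) -> a = 0; heap: [0-6 ALLOC][7-41 FREE]
Op 2: a = realloc(a, 10) -> a = 0; heap: [0-9 ALLOC][10-41 FREE]
Op 3: b = malloc(4) -> b = 10; heap: [0-9 ALLOC][10-13 ALLOC][14-41 FREE]
Op 4: b = realloc(b, 15) -> b = 10; heap: [0-9 ALLOC][10-24 ALLOC][25-41 FREE]
free(b): b = 10 -> block [10-24 ALLOC]; mark free, coalesce with adjacent free neighbors -> [0-9 ALLOC][10-41 FREE]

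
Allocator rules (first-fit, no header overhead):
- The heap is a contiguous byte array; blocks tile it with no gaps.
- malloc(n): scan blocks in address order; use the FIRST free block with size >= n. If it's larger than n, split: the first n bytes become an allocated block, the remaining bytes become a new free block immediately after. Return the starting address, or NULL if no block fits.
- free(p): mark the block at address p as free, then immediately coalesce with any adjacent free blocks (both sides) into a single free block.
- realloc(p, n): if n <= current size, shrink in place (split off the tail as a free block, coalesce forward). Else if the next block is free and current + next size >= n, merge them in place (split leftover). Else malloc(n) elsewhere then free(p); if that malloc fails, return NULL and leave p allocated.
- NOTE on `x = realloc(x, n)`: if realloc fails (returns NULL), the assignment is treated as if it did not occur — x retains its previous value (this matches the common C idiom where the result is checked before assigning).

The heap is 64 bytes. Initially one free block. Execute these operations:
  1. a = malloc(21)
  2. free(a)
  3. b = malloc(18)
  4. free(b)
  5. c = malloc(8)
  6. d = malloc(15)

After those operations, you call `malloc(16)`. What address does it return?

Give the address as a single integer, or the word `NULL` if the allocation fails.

Op 1: a = malloc(21) -> a = 0; heap: [0-20 ALLOC][21-63 FREE]
Op 2: free(a) -> (freed a); heap: [0-63 FREE]
Op 3: b = malloc(18) -> b = 0; heap: [0-17 ALLOC][18-63 FREE]
Op 4: free(b) -> (freed b); heap: [0-63 FREE]
Op 5: c = malloc(8) -> c = 0; heap: [0-7 ALLOC][8-63 FREE]
Op 6: d = malloc(15) -> d = 8; heap: [0-7 ALLOC][8-22 ALLOC][23-63 FREE]
malloc(16): first-fit scan over [0-7 ALLOC][8-22 ALLOC][23-63 FREE] -> 23

Answer: 23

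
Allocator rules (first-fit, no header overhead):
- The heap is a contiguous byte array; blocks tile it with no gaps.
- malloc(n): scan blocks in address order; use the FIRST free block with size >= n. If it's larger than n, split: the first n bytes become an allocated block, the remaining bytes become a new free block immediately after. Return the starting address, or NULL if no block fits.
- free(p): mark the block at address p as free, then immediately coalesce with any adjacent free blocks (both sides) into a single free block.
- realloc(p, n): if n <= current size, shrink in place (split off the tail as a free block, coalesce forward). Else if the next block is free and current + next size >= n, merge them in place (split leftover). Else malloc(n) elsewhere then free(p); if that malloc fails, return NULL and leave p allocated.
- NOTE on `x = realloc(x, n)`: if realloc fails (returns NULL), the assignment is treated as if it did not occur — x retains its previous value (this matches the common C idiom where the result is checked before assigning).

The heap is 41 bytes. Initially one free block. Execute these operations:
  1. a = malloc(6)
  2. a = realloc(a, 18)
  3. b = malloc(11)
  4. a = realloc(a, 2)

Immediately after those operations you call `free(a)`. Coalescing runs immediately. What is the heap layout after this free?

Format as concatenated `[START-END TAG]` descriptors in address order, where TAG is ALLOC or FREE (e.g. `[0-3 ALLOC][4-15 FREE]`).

Op 1: a = malloc(6) -> a = 0; heap: [0-5 ALLOC][6-40 FREE]
Op 2: a = realloc(a, 18) -> a = 0; heap: [0-17 ALLOC][18-40 FREE]
Op 3: b = malloc(11) -> b = 18; heap: [0-17 ALLOC][18-28 ALLOC][29-40 FREE]
Op 4: a = realloc(a, 2) -> a = 0; heap: [0-1 ALLOC][2-17 FREE][18-28 ALLOC][29-40 FREE]
free(a): a = 0 -> block [0-1 ALLOC]; mark free, coalesce with adjacent free neighbors -> [0-17 FREE][18-28 ALLOC][29-40 FREE]

Answer: [0-17 FREE][18-28 ALLOC][29-40 FREE]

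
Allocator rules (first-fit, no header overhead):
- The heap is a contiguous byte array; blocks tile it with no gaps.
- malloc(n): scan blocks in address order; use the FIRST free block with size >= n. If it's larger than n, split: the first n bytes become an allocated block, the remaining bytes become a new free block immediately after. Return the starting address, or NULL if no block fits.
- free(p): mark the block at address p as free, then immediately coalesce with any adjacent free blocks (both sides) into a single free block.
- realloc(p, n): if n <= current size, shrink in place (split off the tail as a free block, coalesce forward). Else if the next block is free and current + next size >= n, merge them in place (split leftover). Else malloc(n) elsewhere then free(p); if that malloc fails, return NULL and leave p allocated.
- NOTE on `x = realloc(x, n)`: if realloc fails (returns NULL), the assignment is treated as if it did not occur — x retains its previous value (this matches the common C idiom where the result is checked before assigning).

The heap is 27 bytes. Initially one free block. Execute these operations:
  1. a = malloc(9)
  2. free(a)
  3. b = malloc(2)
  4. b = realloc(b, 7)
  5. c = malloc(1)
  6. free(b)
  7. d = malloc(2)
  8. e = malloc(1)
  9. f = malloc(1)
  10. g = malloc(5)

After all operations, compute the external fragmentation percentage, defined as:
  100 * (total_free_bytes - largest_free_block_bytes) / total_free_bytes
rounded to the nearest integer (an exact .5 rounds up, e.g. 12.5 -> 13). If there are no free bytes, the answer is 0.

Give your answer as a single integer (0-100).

Op 1: a = malloc(9) -> a = 0; heap: [0-8 ALLOC][9-26 FREE]
Op 2: free(a) -> (freed a); heap: [0-26 FREE]
Op 3: b = malloc(2) -> b = 0; heap: [0-1 ALLOC][2-26 FREE]
Op 4: b = realloc(b, 7) -> b = 0; heap: [0-6 ALLOC][7-26 FREE]
Op 5: c = malloc(1) -> c = 7; heap: [0-6 ALLOC][7-7 ALLOC][8-26 FREE]
Op 6: free(b) -> (freed b); heap: [0-6 FREE][7-7 ALLOC][8-26 FREE]
Op 7: d = malloc(2) -> d = 0; heap: [0-1 ALLOC][2-6 FREE][7-7 ALLOC][8-26 FREE]
Op 8: e = malloc(1) -> e = 2; heap: [0-1 ALLOC][2-2 ALLOC][3-6 FREE][7-7 ALLOC][8-26 FREE]
Op 9: f = malloc(1) -> f = 3; heap: [0-1 ALLOC][2-2 ALLOC][3-3 ALLOC][4-6 FREE][7-7 ALLOC][8-26 FREE]
Op 10: g = malloc(5) -> g = 8; heap: [0-1 ALLOC][2-2 ALLOC][3-3 ALLOC][4-6 FREE][7-7 ALLOC][8-12 ALLOC][13-26 FREE]
Free blocks: [3 14] total_free=17 largest=14 -> 100*(17-14)/17 = 300/17 ≈ 17.647 -> rounds to 18

Answer: 18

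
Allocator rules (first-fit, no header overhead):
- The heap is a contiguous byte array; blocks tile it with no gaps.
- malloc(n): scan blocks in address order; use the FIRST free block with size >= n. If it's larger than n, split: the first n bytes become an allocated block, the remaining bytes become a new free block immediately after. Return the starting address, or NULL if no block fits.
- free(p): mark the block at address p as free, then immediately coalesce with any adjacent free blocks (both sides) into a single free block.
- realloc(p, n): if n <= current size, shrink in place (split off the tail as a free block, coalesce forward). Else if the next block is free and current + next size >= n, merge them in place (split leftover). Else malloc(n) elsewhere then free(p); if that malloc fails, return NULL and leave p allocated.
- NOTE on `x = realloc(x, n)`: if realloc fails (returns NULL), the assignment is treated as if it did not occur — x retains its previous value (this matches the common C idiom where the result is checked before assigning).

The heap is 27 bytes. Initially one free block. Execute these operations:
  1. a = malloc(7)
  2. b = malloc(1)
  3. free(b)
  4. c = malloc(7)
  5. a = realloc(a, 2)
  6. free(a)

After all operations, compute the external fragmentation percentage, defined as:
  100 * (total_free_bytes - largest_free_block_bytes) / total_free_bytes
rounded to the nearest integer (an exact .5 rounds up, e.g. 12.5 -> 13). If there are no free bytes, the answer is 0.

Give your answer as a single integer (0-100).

Op 1: a = malloc(7) -> a = 0; heap: [0-6 ALLOC][7-26 FREE]
Op 2: b = malloc(1) -> b = 7; heap: [0-6 ALLOC][7-7 ALLOC][8-26 FREE]
Op 3: free(b) -> (freed b); heap: [0-6 ALLOC][7-26 FREE]
Op 4: c = malloc(7) -> c = 7; heap: [0-6 ALLOC][7-13 ALLOC][14-26 FREE]
Op 5: a = realloc(a, 2) -> a = 0; heap: [0-1 ALLOC][2-6 FREE][7-13 ALLOC][14-26 FREE]
Op 6: free(a) -> (freed a); heap: [0-6 FREE][7-13 ALLOC][14-26 FREE]
Free blocks: [7 13] total_free=20 largest=13 -> 100*(20-13)/20 = 700/20 = 35

Answer: 35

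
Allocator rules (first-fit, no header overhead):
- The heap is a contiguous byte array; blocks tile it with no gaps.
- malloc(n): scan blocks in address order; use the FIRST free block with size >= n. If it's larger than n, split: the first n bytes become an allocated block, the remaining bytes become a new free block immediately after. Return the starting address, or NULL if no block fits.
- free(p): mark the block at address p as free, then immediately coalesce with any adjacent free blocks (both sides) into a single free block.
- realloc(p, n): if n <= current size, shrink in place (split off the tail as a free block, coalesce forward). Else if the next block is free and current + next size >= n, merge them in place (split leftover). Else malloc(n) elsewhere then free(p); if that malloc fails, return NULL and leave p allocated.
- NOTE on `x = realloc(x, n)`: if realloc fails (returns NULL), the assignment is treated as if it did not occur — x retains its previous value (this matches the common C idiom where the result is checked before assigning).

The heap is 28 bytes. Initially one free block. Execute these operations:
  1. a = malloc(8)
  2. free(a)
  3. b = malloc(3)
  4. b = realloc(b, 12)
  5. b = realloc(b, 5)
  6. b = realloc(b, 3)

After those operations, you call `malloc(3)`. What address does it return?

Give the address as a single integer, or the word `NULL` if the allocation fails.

Op 1: a = malloc(8) -> a = 0; heap: [0-7 ALLOC][8-27 FREE]
Op 2: free(a) -> (freed a); heap: [0-27 FREE]
Op 3: b = malloc(3) -> b = 0; heap: [0-2 ALLOC][3-27 FREE]
Op 4: b = realloc(b, 12) -> b = 0; heap: [0-11 ALLOC][12-27 FREE]
Op 5: b = realloc(b, 5) -> b = 0; heap: [0-4 ALLOC][5-27 FREE]
Op 6: b = realloc(b, 3) -> b = 0; heap: [0-2 ALLOC][3-27 FREE]
malloc(3): first-fit scan over [0-2 ALLOC][3-27 FREE] -> 3

Answer: 3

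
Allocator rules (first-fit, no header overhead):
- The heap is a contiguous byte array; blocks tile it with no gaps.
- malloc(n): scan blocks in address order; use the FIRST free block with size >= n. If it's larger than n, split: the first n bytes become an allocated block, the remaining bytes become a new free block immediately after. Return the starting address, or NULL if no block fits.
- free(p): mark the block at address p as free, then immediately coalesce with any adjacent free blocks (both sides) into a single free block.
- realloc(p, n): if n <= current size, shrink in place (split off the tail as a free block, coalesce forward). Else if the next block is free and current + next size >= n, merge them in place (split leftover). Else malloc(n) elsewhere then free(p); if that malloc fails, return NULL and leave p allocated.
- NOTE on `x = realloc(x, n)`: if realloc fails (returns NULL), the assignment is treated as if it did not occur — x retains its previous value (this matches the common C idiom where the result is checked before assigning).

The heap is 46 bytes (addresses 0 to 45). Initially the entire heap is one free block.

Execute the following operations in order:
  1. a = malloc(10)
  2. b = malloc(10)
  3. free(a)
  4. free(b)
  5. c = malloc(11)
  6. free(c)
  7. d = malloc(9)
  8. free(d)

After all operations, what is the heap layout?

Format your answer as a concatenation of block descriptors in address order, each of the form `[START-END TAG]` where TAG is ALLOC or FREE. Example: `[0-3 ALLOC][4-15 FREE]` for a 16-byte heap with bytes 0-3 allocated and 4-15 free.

Answer: [0-45 FREE]

Derivation:
Op 1: a = malloc(10) -> a = 0; heap: [0-9 ALLOC][10-45 FREE]
Op 2: b = malloc(10) -> b = 10; heap: [0-9 ALLOC][10-19 ALLOC][20-45 FREE]
Op 3: free(a) -> (freed a); heap: [0-9 FREE][10-19 ALLOC][20-45 FREE]
Op 4: free(b) -> (freed b); heap: [0-45 FREE]
Op 5: c = malloc(11) -> c = 0; heap: [0-10 ALLOC][11-45 FREE]
Op 6: free(c) -> (freed c); heap: [0-45 FREE]
Op 7: d = malloc(9) -> d = 0; heap: [0-8 ALLOC][9-45 FREE]
Op 8: free(d) -> (freed d); heap: [0-45 FREE]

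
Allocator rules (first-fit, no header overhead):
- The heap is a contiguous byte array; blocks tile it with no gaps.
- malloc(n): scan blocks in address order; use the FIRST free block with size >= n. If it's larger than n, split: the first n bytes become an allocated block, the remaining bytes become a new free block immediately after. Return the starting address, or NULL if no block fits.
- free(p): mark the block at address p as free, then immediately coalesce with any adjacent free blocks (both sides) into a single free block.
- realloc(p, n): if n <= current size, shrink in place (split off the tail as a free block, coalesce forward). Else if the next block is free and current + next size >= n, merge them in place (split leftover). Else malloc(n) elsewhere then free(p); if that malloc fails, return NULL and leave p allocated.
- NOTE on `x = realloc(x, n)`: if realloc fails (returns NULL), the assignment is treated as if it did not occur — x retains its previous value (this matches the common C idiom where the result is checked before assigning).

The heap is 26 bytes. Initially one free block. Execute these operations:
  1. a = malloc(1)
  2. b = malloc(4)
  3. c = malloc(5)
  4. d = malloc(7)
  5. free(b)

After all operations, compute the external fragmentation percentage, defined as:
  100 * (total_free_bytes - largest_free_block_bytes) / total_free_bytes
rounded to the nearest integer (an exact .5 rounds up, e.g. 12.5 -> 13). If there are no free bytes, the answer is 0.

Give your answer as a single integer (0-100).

Answer: 31

Derivation:
Op 1: a = malloc(1) -> a = 0; heap: [0-0 ALLOC][1-25 FREE]
Op 2: b = malloc(4) -> b = 1; heap: [0-0 ALLOC][1-4 ALLOC][5-25 FREE]
Op 3: c = malloc(5) -> c = 5; heap: [0-0 ALLOC][1-4 ALLOC][5-9 ALLOC][10-25 FREE]
Op 4: d = malloc(7) -> d = 10; heap: [0-0 ALLOC][1-4 ALLOC][5-9 ALLOC][10-16 ALLOC][17-25 FREE]
Op 5: free(b) -> (freed b); heap: [0-0 ALLOC][1-4 FREE][5-9 ALLOC][10-16 ALLOC][17-25 FREE]
Free blocks: [4 9] total_free=13 largest=9 -> 100*(13-9)/13 = 400/13 ≈ 30.769 -> rounds to 31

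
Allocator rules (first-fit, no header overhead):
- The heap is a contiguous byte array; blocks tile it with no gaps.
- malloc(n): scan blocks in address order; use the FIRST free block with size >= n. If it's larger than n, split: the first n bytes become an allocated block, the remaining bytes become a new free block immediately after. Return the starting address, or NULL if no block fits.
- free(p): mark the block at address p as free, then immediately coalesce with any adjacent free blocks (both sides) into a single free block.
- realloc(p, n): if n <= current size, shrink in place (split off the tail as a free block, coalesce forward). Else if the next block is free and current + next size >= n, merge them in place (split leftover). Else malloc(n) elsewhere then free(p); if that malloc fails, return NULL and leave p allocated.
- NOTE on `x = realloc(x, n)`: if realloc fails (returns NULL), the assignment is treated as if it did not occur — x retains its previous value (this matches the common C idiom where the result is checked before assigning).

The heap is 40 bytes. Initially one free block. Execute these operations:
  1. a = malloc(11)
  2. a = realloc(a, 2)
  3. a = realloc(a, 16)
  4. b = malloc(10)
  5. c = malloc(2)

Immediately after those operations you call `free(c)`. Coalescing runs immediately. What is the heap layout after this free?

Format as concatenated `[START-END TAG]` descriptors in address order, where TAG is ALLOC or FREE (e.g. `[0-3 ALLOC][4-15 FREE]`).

Op 1: a = malloc(11) -> a = 0; heap: [0-10 ALLOC][11-39 FREE]
Op 2: a = realloc(a, 2) -> a = 0; heap: [0-1 ALLOC][2-39 FREE]
Op 3: a = realloc(a, 16) -> a = 0; heap: [0-15 ALLOC][16-39 FREE]
Op 4: b = malloc(10) -> b = 16; heap: [0-15 ALLOC][16-25 ALLOC][26-39 FREE]
Op 5: c = malloc(2) -> c = 26; heap: [0-15 ALLOC][16-25 ALLOC][26-27 ALLOC][28-39 FREE]
free(c): c = 26 -> block [26-27 ALLOC]; mark free, coalesce with adjacent free neighbors -> [0-15 ALLOC][16-25 ALLOC][26-39 FREE]

Answer: [0-15 ALLOC][16-25 ALLOC][26-39 FREE]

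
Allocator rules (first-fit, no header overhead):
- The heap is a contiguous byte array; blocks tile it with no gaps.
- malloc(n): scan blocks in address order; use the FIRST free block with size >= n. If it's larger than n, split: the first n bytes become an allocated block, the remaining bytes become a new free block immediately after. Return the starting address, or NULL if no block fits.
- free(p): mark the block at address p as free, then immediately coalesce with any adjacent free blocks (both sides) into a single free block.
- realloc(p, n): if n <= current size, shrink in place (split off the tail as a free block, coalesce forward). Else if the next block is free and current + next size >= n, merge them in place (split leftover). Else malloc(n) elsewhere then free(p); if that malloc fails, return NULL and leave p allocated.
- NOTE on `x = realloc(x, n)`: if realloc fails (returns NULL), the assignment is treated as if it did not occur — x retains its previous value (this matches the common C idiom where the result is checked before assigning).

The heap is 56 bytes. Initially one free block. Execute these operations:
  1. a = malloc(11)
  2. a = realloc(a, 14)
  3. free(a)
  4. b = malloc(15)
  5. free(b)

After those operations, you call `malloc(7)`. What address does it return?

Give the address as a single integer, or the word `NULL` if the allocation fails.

Answer: 0

Derivation:
Op 1: a = malloc(11) -> a = 0; heap: [0-10 ALLOC][11-55 FREE]
Op 2: a = realloc(a, 14) -> a = 0; heap: [0-13 ALLOC][14-55 FREE]
Op 3: free(a) -> (freed a); heap: [0-55 FREE]
Op 4: b = malloc(15) -> b = 0; heap: [0-14 ALLOC][15-55 FREE]
Op 5: free(b) -> (freed b); heap: [0-55 FREE]
malloc(7): first-fit scan over [0-55 FREE] -> 0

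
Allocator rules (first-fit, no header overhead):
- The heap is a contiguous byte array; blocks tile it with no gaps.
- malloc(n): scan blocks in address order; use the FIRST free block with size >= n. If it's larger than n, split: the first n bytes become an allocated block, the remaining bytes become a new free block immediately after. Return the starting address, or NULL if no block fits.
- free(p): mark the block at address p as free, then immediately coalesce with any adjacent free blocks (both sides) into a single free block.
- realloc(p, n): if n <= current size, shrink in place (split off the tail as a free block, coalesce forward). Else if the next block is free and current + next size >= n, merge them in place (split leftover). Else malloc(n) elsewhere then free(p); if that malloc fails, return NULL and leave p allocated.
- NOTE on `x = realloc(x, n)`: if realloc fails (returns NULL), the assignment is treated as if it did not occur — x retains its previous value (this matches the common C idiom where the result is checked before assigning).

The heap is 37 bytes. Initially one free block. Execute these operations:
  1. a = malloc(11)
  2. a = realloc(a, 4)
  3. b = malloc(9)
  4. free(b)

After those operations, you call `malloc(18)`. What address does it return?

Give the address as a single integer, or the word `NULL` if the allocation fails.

Answer: 4

Derivation:
Op 1: a = malloc(11) -> a = 0; heap: [0-10 ALLOC][11-36 FREE]
Op 2: a = realloc(a, 4) -> a = 0; heap: [0-3 ALLOC][4-36 FREE]
Op 3: b = malloc(9) -> b = 4; heap: [0-3 ALLOC][4-12 ALLOC][13-36 FREE]
Op 4: free(b) -> (freed b); heap: [0-3 ALLOC][4-36 FREE]
malloc(18): first-fit scan over [0-3 ALLOC][4-36 FREE] -> 4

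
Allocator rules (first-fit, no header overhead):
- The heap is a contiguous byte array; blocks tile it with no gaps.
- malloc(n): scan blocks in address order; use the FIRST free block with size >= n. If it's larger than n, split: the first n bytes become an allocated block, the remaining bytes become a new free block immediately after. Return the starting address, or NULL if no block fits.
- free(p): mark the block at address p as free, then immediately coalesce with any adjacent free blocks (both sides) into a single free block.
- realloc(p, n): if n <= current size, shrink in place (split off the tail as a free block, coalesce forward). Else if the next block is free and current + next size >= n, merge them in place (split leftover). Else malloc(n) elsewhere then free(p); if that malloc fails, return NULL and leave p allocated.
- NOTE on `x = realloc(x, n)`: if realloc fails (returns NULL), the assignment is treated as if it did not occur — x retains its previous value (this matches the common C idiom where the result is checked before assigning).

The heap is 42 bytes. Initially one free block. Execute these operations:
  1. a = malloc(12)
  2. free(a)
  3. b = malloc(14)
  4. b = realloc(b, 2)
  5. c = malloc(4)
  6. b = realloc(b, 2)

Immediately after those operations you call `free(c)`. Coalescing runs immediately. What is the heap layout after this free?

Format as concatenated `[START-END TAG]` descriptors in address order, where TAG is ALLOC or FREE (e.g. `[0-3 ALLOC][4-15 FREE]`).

Op 1: a = malloc(12) -> a = 0; heap: [0-11 ALLOC][12-41 FREE]
Op 2: free(a) -> (freed a); heap: [0-41 FREE]
Op 3: b = malloc(14) -> b = 0; heap: [0-13 ALLOC][14-41 FREE]
Op 4: b = realloc(b, 2) -> b = 0; heap: [0-1 ALLOC][2-41 FREE]
Op 5: c = malloc(4) -> c = 2; heap: [0-1 ALLOC][2-5 ALLOC][6-41 FREE]
Op 6: b = realloc(b, 2) -> b = 0; heap: [0-1 ALLOC][2-5 ALLOC][6-41 FREE]
free(c): c = 2 -> block [2-5 ALLOC]; mark free, coalesce with adjacent free neighbors -> [0-1 ALLOC][2-41 FREE]

Answer: [0-1 ALLOC][2-41 FREE]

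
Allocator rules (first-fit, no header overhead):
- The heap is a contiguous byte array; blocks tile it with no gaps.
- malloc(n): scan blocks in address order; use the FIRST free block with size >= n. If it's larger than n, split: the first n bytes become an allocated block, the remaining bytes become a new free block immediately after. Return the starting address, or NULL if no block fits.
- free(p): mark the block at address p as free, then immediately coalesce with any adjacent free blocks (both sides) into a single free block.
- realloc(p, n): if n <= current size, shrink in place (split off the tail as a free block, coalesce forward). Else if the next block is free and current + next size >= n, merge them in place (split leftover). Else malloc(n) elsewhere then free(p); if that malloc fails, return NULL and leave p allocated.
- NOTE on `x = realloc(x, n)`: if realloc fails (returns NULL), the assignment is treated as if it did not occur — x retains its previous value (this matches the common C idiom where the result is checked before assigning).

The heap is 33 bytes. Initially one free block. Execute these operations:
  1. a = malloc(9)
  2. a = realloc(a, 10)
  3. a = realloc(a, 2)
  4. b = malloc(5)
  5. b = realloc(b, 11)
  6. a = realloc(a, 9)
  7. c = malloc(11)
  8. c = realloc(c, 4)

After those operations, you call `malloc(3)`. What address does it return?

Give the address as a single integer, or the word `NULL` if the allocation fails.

Op 1: a = malloc(9) -> a = 0; heap: [0-8 ALLOC][9-32 FREE]
Op 2: a = realloc(a, 10) -> a = 0; heap: [0-9 ALLOC][10-32 FREE]
Op 3: a = realloc(a, 2) -> a = 0; heap: [0-1 ALLOC][2-32 FREE]
Op 4: b = malloc(5) -> b = 2; heap: [0-1 ALLOC][2-6 ALLOC][7-32 FREE]
Op 5: b = realloc(b, 11) -> b = 2; heap: [0-1 ALLOC][2-12 ALLOC][13-32 FREE]
Op 6: a = realloc(a, 9) -> a = 13; heap: [0-1 FREE][2-12 ALLOC][13-21 ALLOC][22-32 FREE]
Op 7: c = malloc(11) -> c = 22; heap: [0-1 FREE][2-12 ALLOC][13-21 ALLOC][22-32 ALLOC]
Op 8: c = realloc(c, 4) -> c = 22; heap: [0-1 FREE][2-12 ALLOC][13-21 ALLOC][22-25 ALLOC][26-32 FREE]
malloc(3): first-fit scan over [0-1 FREE][2-12 ALLOC][13-21 ALLOC][22-25 ALLOC][26-32 FREE] -> 26

Answer: 26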